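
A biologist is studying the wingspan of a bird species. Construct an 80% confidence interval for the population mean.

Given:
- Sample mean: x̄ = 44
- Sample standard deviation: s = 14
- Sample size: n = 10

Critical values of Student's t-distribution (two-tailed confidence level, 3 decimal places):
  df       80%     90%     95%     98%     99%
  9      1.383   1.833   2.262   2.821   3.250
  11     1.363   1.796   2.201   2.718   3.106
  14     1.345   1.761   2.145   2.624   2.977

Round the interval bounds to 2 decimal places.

The population standard deviation σ is unknown (only the sample standard deviation s is given), so use a t-interval with df = n - 1 = 10 - 1 = 9.

For 80% confidence with df = 9, t* = 1.383 (from t-table)

Standard error: SE = s/√n = 14/√10 = 4.427189

Margin of error: E = t* × SE = 1.383 × 4.427189 = 6.1228

T-interval: x̄ ± E = 44 ± 6.1228 = (37.8772, 50.1228)

Rounded to 2 decimal places:

(37.88, 50.12)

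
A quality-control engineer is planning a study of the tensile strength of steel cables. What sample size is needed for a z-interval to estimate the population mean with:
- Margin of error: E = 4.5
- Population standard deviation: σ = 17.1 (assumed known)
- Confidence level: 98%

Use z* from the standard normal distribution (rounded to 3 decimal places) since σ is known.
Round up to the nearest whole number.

Using z* since population σ is known (z-interval formula).

For 98% confidence, z* = 2.326 (from standard normal table)

Sample size formula for z-interval: n = (z*σ/E)²

n = (2.326 × 17.1 / 4.5)²
  = (8.838800)²
  = 78.1244

Round up to the nearest whole number: n = 79

79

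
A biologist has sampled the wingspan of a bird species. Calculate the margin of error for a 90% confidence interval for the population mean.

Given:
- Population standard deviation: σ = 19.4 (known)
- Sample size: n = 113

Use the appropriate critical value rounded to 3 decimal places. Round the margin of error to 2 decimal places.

The population standard deviation σ is known, so use the z-interval margin of error formula.

For 90% confidence, z* = 1.645 (from standard normal table)

Margin of error formula for z-interval: E = z* × σ/√n

E = 1.645 × 19.4/√113
  = 1.645 × 1.824998
  = 3.0021

Rounded to 2 decimal places:

3.00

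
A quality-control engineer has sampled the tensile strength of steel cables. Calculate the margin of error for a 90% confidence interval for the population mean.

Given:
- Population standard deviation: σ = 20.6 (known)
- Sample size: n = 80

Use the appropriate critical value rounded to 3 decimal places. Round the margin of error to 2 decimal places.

The population standard deviation σ is known, so use the z-interval margin of error formula.

For 90% confidence, z* = 1.645 (from standard normal table)

Margin of error formula for z-interval: E = z* × σ/√n

E = 1.645 × 20.6/√80
  = 1.645 × 2.303150
  = 3.7887

Rounded to 2 decimal places:

3.79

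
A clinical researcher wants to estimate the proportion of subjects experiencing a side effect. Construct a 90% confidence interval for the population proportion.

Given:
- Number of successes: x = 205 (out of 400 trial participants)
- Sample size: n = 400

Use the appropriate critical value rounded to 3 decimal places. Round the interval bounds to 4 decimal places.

Sample proportion: p̂ = 205/400 = 0.512500

Check conditions for normal approximation:
  np̂ = 205 ≥ 10 ✓
  n(1-p̂) = 195 ≥ 10 ✓

The sample is large enough, so use a z-interval (normal approximation) for the proportion.

For 90% confidence, z* = 1.645 (from standard normal table)

Standard error: SE = √(p̂(1-p̂)/n) = √(0.512500×0.487500/400) = 0.02499219

Margin of error: E = z* × SE = 1.645 × 0.02499219 = 0.041112

Z-interval: p̂ ± E = 0.512500 ± 0.041112 = (0.471388, 0.553612)

Rounded to 4 decimal places:

(0.4714, 0.5536)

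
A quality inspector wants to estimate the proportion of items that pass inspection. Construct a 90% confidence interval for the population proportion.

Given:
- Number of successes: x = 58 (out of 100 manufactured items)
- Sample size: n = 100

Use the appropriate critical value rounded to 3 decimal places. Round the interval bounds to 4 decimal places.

Sample proportion: p̂ = 58/100 = 0.580000

Check conditions for normal approximation:
  np̂ = 58 ≥ 10 ✓
  n(1-p̂) = 42 ≥ 10 ✓

The sample is large enough, so use a z-interval (normal approximation) for the proportion.

For 90% confidence, z* = 1.645 (from standard normal table)

Standard error: SE = √(p̂(1-p̂)/n) = √(0.580000×0.420000/100) = 0.04935585

Margin of error: E = z* × SE = 1.645 × 0.04935585 = 0.081190

Z-interval: p̂ ± E = 0.580000 ± 0.081190 = (0.498810, 0.661190)

Rounded to 4 decimal places:

(0.4988, 0.6612)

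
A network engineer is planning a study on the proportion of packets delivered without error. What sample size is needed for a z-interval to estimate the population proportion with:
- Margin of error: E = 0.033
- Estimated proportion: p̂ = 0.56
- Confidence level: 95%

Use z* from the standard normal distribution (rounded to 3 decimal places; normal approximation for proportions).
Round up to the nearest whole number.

Using z* for proportion z-interval (normal approximation).

For 95% confidence, z* = 1.96 (from standard normal table)

Sample size formula for proportion z-interval: n = z*²p̂(1-p̂)/E²

n = 1.96² × 0.56 × 0.44 / 0.033²
  = 3.8416 × 0.2464 / 0.001089
  = 869.2105

Round up to the nearest whole number: n = 870

870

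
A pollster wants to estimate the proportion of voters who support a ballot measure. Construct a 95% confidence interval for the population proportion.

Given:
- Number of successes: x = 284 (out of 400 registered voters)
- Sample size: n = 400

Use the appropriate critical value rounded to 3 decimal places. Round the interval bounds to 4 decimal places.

Sample proportion: p̂ = 284/400 = 0.710000

Check conditions for normal approximation:
  np̂ = 284 ≥ 10 ✓
  n(1-p̂) = 116 ≥ 10 ✓

The sample is large enough, so use a z-interval (normal approximation) for the proportion.

For 95% confidence, z* = 1.96 (from standard normal table)

Standard error: SE = √(p̂(1-p̂)/n) = √(0.710000×0.290000/400) = 0.02268810

Margin of error: E = z* × SE = 1.96 × 0.02268810 = 0.044469

Z-interval: p̂ ± E = 0.710000 ± 0.044469 = (0.665531, 0.754469)

Rounded to 4 decimal places:

(0.6655, 0.7545)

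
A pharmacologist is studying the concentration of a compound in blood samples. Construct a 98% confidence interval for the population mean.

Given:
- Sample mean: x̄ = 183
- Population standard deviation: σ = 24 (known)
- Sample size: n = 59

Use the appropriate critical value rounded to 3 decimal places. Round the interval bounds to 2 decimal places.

The population standard deviation σ is known, so use a z-interval (standard normal critical value).

For 98% confidence, z* = 2.326 (from standard normal table)

Standard error: SE = σ/√n = 24/√59 = 3.124534

Margin of error: E = z* × SE = 2.326 × 3.124534 = 7.2677

Z-interval: x̄ ± E = 183 ± 7.2677 = (175.7323, 190.2677)

Rounded to 2 decimal places:

(175.73, 190.27)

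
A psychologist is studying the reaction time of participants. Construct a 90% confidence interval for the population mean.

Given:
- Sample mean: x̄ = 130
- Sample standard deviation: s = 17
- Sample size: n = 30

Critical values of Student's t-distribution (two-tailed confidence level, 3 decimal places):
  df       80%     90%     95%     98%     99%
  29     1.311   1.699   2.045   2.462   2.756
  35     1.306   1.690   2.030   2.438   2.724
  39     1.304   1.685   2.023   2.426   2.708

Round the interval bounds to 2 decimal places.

The population standard deviation σ is unknown (only the sample standard deviation s is given), so use a t-interval with df = n - 1 = 30 - 1 = 29.

For 90% confidence with df = 29, t* = 1.699 (from t-table)

Standard error: SE = s/√n = 17/√30 = 3.103761

Margin of error: E = t* × SE = 1.699 × 3.103761 = 5.2733

T-interval: x̄ ± E = 130 ± 5.2733 = (124.7267, 135.2733)

Rounded to 2 decimal places:

(124.73, 135.27)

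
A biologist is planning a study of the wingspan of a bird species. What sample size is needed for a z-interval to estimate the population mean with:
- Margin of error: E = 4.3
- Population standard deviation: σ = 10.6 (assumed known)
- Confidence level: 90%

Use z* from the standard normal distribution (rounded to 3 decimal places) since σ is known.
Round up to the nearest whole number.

Using z* since population σ is known (z-interval formula).

For 90% confidence, z* = 1.645 (from standard normal table)

Sample size formula for z-interval: n = (z*σ/E)²

n = (1.645 × 10.6 / 4.3)²
  = (4.055116)²
  = 16.4440

Round up to the nearest whole number: n = 17

17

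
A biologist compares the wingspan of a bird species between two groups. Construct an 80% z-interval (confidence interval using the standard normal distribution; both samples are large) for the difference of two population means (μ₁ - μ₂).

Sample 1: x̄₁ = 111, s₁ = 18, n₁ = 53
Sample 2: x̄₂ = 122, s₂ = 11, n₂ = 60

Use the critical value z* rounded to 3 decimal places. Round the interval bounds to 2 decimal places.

Both samples are large (n₁ = 53 ≥ 30, n₂ = 60 ≥ 30), so a z-interval for the difference of means applies.

Point estimate: x̄₁ - x̄₂ = 111 - 122 = -11

Standard error: SE = √(s₁²/n₁ + s₂²/n₂)
= √(18²/53 + 11²/60)
= √(6.113208 + 2.016667)
= 2.851293

For 80% confidence, z* = 1.282 (from standard normal table)
Margin of error: E = z* × SE = 1.282 × 2.851293 = 3.6554

Z-interval: (x̄₁ - x̄₂) ± E = -11 ± 3.6554 = (-14.6554, -7.3446)

Rounded to 2 decimal places:

(-14.66, -7.34)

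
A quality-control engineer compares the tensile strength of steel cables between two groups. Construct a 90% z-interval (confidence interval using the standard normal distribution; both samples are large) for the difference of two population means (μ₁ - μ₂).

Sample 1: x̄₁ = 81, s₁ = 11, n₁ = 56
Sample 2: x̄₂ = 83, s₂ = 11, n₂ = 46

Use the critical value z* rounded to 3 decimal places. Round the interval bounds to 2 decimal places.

Both samples are large (n₁ = 56 ≥ 30, n₂ = 46 ≥ 30), so a z-interval for the difference of means applies.

Point estimate: x̄₁ - x̄₂ = 81 - 83 = -2

Standard error: SE = √(s₁²/n₁ + s₂²/n₂)
= √(11²/56 + 11²/46)
= √(2.160714 + 2.630435)
= 2.188869

For 90% confidence, z* = 1.645 (from standard normal table)
Margin of error: E = z* × SE = 1.645 × 2.188869 = 3.6007

Z-interval: (x̄₁ - x̄₂) ± E = -2 ± 3.6007 = (-5.6007, 1.6007)

Rounded to 2 decimal places:

(-5.60, 1.60)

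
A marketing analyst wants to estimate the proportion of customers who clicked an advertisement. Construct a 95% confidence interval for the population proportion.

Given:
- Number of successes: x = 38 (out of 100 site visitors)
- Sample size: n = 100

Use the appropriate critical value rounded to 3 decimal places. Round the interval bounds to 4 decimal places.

Sample proportion: p̂ = 38/100 = 0.380000

Check conditions for normal approximation:
  np̂ = 38 ≥ 10 ✓
  n(1-p̂) = 62 ≥ 10 ✓

The sample is large enough, so use a z-interval (normal approximation) for the proportion.

For 95% confidence, z* = 1.96 (from standard normal table)

Standard error: SE = √(p̂(1-p̂)/n) = √(0.380000×0.620000/100) = 0.04853864

Margin of error: E = z* × SE = 1.96 × 0.04853864 = 0.095136

Z-interval: p̂ ± E = 0.380000 ± 0.095136 = (0.284864, 0.475136)

Rounded to 4 decimal places:

(0.2849, 0.4751)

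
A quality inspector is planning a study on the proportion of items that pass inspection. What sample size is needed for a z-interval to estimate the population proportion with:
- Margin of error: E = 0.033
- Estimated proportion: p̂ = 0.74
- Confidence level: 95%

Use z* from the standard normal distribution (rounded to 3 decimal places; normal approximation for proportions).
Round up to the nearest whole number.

Using z* for proportion z-interval (normal approximation).

For 95% confidence, z* = 1.96 (from standard normal table)

Sample size formula for proportion z-interval: n = z*²p̂(1-p̂)/E²

n = 1.96² × 0.74 × 0.26 / 0.033²
  = 3.8416 × 0.1924 / 0.001089
  = 678.7179

Round up to the nearest whole number: n = 679

679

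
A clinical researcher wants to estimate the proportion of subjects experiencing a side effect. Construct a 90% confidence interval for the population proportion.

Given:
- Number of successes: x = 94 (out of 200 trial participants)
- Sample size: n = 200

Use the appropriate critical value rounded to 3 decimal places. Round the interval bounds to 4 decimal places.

Sample proportion: p̂ = 94/200 = 0.470000

Check conditions for normal approximation:
  np̂ = 94 ≥ 10 ✓
  n(1-p̂) = 106 ≥ 10 ✓

The sample is large enough, so use a z-interval (normal approximation) for the proportion.

For 90% confidence, z* = 1.645 (from standard normal table)

Standard error: SE = √(p̂(1-p̂)/n) = √(0.470000×0.530000/200) = 0.03529164

Margin of error: E = z* × SE = 1.645 × 0.03529164 = 0.058055

Z-interval: p̂ ± E = 0.470000 ± 0.058055 = (0.411945, 0.528055)

Rounded to 4 decimal places:

(0.4119, 0.5281)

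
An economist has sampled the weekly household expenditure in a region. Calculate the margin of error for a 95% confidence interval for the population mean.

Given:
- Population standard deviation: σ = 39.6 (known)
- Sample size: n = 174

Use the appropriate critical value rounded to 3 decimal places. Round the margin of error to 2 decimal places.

The population standard deviation σ is known, so use the z-interval margin of error formula.

For 95% confidence, z* = 1.96 (from standard normal table)

Margin of error formula for z-interval: E = z* × σ/√n

E = 1.96 × 39.6/√174
  = 1.96 × 3.002068
  = 5.8841

Rounded to 2 decimal places:

5.88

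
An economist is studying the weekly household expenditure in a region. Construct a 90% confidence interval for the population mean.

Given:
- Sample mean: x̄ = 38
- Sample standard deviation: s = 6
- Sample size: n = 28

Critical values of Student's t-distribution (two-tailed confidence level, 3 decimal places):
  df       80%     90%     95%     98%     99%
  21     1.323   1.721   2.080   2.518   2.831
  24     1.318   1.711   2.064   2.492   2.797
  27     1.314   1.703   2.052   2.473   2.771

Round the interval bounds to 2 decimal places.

The population standard deviation σ is unknown (only the sample standard deviation s is given), so use a t-interval with df = n - 1 = 28 - 1 = 27.

For 90% confidence with df = 27, t* = 1.703 (from t-table)

Standard error: SE = s/√n = 6/√28 = 1.133893

Margin of error: E = t* × SE = 1.703 × 1.133893 = 1.9310

T-interval: x̄ ± E = 38 ± 1.9310 = (36.0690, 39.9310)

Rounded to 2 decimal places:

(36.07, 39.93)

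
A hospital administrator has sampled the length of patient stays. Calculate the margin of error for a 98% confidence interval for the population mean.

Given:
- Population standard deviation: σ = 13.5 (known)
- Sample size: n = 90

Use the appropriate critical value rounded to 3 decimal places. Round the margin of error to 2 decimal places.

The population standard deviation σ is known, so use the z-interval margin of error formula.

For 98% confidence, z* = 2.326 (from standard normal table)

Margin of error formula for z-interval: E = z* × σ/√n

E = 2.326 × 13.5/√90
  = 2.326 × 1.423025
  = 3.3100

Rounded to 2 decimal places:

3.31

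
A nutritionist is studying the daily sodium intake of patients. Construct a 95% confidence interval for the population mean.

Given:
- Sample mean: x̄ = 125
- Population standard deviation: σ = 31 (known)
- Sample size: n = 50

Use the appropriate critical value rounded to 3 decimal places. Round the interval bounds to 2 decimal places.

The population standard deviation σ is known, so use a z-interval (standard normal critical value).

For 95% confidence, z* = 1.96 (from standard normal table)

Standard error: SE = σ/√n = 31/√50 = 4.384062

Margin of error: E = z* × SE = 1.96 × 4.384062 = 8.5928

Z-interval: x̄ ± E = 125 ± 8.5928 = (116.4072, 133.5928)

Rounded to 2 decimal places:

(116.41, 133.59)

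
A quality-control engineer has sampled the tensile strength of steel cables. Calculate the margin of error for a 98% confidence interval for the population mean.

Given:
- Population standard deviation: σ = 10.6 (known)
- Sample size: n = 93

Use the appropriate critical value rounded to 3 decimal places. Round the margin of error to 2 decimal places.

The population standard deviation σ is known, so use the z-interval margin of error formula.

For 98% confidence, z* = 2.326 (from standard normal table)

Margin of error formula for z-interval: E = z* × σ/√n

E = 2.326 × 10.6/√93
  = 2.326 × 1.099169
  = 2.5567

Rounded to 2 decimal places:

2.56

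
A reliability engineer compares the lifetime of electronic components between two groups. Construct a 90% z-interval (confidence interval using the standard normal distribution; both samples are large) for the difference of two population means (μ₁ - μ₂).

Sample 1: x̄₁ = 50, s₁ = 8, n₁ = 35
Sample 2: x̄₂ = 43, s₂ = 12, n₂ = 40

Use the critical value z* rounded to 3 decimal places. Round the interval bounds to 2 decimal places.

Both samples are large (n₁ = 35 ≥ 30, n₂ = 40 ≥ 30), so a z-interval for the difference of means applies.

Point estimate: x̄₁ - x̄₂ = 50 - 43 = 7

Standard error: SE = √(s₁²/n₁ + s₂²/n₂)
= √(8²/35 + 12²/40)
= √(1.828571 + 3.600000)
= 2.329929

For 90% confidence, z* = 1.645 (from standard normal table)
Margin of error: E = z* × SE = 1.645 × 2.329929 = 3.8327

Z-interval: (x̄₁ - x̄₂) ± E = 7 ± 3.8327 = (3.1673, 10.8327)

Rounded to 2 decimal places:

(3.17, 10.83)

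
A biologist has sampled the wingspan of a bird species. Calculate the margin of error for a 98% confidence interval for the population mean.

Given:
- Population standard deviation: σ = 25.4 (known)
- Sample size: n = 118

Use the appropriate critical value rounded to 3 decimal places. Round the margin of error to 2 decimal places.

The population standard deviation σ is known, so use the z-interval margin of error formula.

For 98% confidence, z* = 2.326 (from standard normal table)

Margin of error formula for z-interval: E = z* × σ/√n

E = 2.326 × 25.4/√118
  = 2.326 × 2.338260
  = 5.4388

Rounded to 2 decimal places:

5.44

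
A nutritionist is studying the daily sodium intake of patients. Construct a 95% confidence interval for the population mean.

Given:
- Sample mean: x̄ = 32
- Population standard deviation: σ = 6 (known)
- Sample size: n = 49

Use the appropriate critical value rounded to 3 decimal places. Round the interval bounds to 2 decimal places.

The population standard deviation σ is known, so use a z-interval (standard normal critical value).

For 95% confidence, z* = 1.96 (from standard normal table)

Standard error: SE = σ/√n = 6/√49 = 0.857143

Margin of error: E = z* × SE = 1.96 × 0.857143 = 1.6800

Z-interval: x̄ ± E = 32 ± 1.6800 = (30.3200, 33.6800)

Rounded to 2 decimal places:

(30.32, 33.68)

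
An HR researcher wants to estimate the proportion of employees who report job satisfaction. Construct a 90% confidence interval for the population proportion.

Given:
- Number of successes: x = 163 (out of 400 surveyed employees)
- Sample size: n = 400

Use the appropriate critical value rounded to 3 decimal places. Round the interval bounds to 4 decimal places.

Sample proportion: p̂ = 163/400 = 0.407500

Check conditions for normal approximation:
  np̂ = 163 ≥ 10 ✓
  n(1-p̂) = 237 ≥ 10 ✓

The sample is large enough, so use a z-interval (normal approximation) for the proportion.

For 90% confidence, z* = 1.645 (from standard normal table)

Standard error: SE = √(p̂(1-p̂)/n) = √(0.407500×0.592500/400) = 0.02456846

Margin of error: E = z* × SE = 1.645 × 0.02456846 = 0.040415

Z-interval: p̂ ± E = 0.407500 ± 0.040415 = (0.367085, 0.447915)

Rounded to 4 decimal places:

(0.3671, 0.4479)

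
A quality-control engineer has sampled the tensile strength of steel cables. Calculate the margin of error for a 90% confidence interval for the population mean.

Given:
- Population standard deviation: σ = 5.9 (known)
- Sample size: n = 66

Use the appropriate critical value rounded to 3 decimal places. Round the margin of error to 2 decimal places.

The population standard deviation σ is known, so use the z-interval margin of error formula.

For 90% confidence, z* = 1.645 (from standard normal table)

Margin of error formula for z-interval: E = z* × σ/√n

E = 1.645 × 5.9/√66
  = 1.645 × 0.726240
  = 1.1947

Rounded to 2 decimal places:

1.19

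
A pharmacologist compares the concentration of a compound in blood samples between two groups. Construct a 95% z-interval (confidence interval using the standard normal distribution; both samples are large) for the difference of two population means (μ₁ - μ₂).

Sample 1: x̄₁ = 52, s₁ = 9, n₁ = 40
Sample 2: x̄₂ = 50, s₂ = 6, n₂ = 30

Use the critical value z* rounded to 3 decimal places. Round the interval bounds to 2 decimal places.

Both samples are large (n₁ = 40 ≥ 30, n₂ = 30 ≥ 30), so a z-interval for the difference of means applies.

Point estimate: x̄₁ - x̄₂ = 52 - 50 = 2

Standard error: SE = √(s₁²/n₁ + s₂²/n₂)
= √(9²/40 + 6²/30)
= √(2.025000 + 1.200000)
= 1.795828

For 95% confidence, z* = 1.96 (from standard normal table)
Margin of error: E = z* × SE = 1.96 × 1.795828 = 3.5198

Z-interval: (x̄₁ - x̄₂) ± E = 2 ± 3.5198 = (-1.5198, 5.5198)

Rounded to 2 decimal places:

(-1.52, 5.52)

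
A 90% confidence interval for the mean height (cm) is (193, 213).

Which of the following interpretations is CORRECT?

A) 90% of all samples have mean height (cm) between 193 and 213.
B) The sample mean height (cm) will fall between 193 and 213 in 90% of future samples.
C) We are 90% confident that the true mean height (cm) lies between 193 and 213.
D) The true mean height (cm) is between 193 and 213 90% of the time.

A confidence interval represents our confidence in the procedure, not a probability statement about the parameter.

Key concept: If we repeated this sampling process many times and computed a 90% CI each time, about 90% of those intervals would contain the true population parameter.

For this specific interval (193, 213):
- Midpoint (point estimate): 203
- Margin of error: 10

The correct interpretation is the one stating confidence that the true parameter lies in the interval — option C.

C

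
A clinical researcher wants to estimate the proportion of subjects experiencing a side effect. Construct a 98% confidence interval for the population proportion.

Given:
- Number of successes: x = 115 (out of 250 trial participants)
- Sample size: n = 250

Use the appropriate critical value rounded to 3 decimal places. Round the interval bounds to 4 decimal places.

Sample proportion: p̂ = 115/250 = 0.460000

Check conditions for normal approximation:
  np̂ = 115 ≥ 10 ✓
  n(1-p̂) = 135 ≥ 10 ✓

The sample is large enough, so use a z-interval (normal approximation) for the proportion.

For 98% confidence, z* = 2.326 (from standard normal table)

Standard error: SE = √(p̂(1-p̂)/n) = √(0.460000×0.540000/250) = 0.03152142

Margin of error: E = z* × SE = 2.326 × 0.03152142 = 0.073319

Z-interval: p̂ ± E = 0.460000 ± 0.073319 = (0.386681, 0.533319)

Rounded to 4 decimal places:

(0.3867, 0.5333)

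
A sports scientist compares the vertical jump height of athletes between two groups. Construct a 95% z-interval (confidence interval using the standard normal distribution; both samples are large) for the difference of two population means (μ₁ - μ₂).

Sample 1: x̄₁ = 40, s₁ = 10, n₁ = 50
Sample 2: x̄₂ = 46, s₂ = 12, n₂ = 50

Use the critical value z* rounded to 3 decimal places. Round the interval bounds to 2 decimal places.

Both samples are large (n₁ = 50 ≥ 30, n₂ = 50 ≥ 30), so a z-interval for the difference of means applies.

Point estimate: x̄₁ - x̄₂ = 40 - 46 = -6

Standard error: SE = √(s₁²/n₁ + s₂²/n₂)
= √(10²/50 + 12²/50)
= √(2.000000 + 2.880000)
= 2.209072

For 95% confidence, z* = 1.96 (from standard normal table)
Margin of error: E = z* × SE = 1.96 × 2.209072 = 4.3298

Z-interval: (x̄₁ - x̄₂) ± E = -6 ± 4.3298 = (-10.3298, -1.6702)

Rounded to 2 decimal places:

(-10.33, -1.67)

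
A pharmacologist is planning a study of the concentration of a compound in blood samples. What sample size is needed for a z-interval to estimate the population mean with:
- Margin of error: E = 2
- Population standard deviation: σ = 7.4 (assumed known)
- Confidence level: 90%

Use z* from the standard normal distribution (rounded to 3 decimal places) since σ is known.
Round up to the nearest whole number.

Using z* since population σ is known (z-interval formula).

For 90% confidence, z* = 1.645 (from standard normal table)

Sample size formula for z-interval: n = (z*σ/E)²

n = (1.645 × 7.4 / 2)²
  = (6.086500)²
  = 37.0455

Round up to the nearest whole number: n = 38

38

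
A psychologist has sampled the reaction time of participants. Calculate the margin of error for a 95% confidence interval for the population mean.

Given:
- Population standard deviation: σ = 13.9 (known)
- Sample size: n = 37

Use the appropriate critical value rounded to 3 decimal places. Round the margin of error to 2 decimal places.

The population standard deviation σ is known, so use the z-interval margin of error formula.

For 95% confidence, z* = 1.96 (from standard normal table)

Margin of error formula for z-interval: E = z* × σ/√n

E = 1.96 × 13.9/√37
  = 1.96 × 2.285146
  = 4.4789

Rounded to 2 decimal places:

4.48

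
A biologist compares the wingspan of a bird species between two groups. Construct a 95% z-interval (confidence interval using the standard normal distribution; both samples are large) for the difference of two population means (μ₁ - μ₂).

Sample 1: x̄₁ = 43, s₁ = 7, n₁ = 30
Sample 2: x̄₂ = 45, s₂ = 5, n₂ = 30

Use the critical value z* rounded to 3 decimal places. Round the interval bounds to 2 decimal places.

Both samples are large (n₁ = 30 ≥ 30, n₂ = 30 ≥ 30), so a z-interval for the difference of means applies.

Point estimate: x̄₁ - x̄₂ = 43 - 45 = -2

Standard error: SE = √(s₁²/n₁ + s₂²/n₂)
= √(7²/30 + 5²/30)
= √(1.633333 + 0.833333)
= 1.570563

For 95% confidence, z* = 1.96 (from standard normal table)
Margin of error: E = z* × SE = 1.96 × 1.570563 = 3.0783

Z-interval: (x̄₁ - x̄₂) ± E = -2 ± 3.0783 = (-5.0783, 1.0783)

Rounded to 2 decimal places:

(-5.08, 1.08)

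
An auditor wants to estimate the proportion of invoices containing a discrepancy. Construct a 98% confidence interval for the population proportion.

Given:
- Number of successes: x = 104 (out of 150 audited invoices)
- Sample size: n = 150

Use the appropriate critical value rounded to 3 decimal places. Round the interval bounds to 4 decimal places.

Sample proportion: p̂ = 104/150 = 0.693333

Check conditions for normal approximation:
  np̂ = 104 ≥ 10 ✓
  n(1-p̂) = 46 ≥ 10 ✓

The sample is large enough, so use a z-interval (normal approximation) for the proportion.

For 98% confidence, z* = 2.326 (from standard normal table)

Standard error: SE = √(p̂(1-p̂)/n) = √(0.693333×0.306667/150) = 0.03764946

Margin of error: E = z* × SE = 2.326 × 0.03764946 = 0.087573

Z-interval: p̂ ± E = 0.693333 ± 0.087573 = (0.605761, 0.780906)

Rounded to 4 decimal places:

(0.6058, 0.7809)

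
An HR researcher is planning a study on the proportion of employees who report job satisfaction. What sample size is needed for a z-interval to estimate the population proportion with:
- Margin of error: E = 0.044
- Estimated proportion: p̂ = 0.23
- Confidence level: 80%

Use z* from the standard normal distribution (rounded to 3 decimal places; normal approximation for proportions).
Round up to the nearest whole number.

Using z* for proportion z-interval (normal approximation).

For 80% confidence, z* = 1.282 (from standard normal table)

Sample size formula for proportion z-interval: n = z*²p̂(1-p̂)/E²

n = 1.282² × 0.23 × 0.77 / 0.044²
  = 1.643524 × 0.1771 / 0.001936
  = 150.3451

Round up to the nearest whole number: n = 151

151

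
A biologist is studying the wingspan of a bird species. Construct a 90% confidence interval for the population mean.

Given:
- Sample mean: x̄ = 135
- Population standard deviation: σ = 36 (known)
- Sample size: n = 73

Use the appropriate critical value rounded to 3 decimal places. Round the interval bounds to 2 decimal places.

The population standard deviation σ is known, so use a z-interval (standard normal critical value).

For 90% confidence, z* = 1.645 (from standard normal table)

Standard error: SE = σ/√n = 36/√73 = 4.213481

Margin of error: E = z* × SE = 1.645 × 4.213481 = 6.9312

Z-interval: x̄ ± E = 135 ± 6.9312 = (128.0688, 141.9312)

Rounded to 2 decimal places:

(128.07, 141.93)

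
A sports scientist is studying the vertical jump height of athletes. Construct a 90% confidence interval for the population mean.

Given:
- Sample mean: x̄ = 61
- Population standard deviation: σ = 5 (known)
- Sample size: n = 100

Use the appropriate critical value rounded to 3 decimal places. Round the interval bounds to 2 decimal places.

The population standard deviation σ is known, so use a z-interval (standard normal critical value).

For 90% confidence, z* = 1.645 (from standard normal table)

Standard error: SE = σ/√n = 5/√100 = 0.500000

Margin of error: E = z* × SE = 1.645 × 0.500000 = 0.8225

Z-interval: x̄ ± E = 61 ± 0.8225 = (60.1775, 61.8225)

Rounded to 2 decimal places:

(60.18, 61.82)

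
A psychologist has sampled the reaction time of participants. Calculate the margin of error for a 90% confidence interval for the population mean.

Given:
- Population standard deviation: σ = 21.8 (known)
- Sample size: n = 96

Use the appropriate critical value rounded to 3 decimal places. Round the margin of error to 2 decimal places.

The population standard deviation σ is known, so use the z-interval margin of error formula.

For 90% confidence, z* = 1.645 (from standard normal table)

Margin of error formula for z-interval: E = z* × σ/√n

E = 1.645 × 21.8/√96
  = 1.645 × 2.224953
  = 3.6600

Rounded to 2 decimal places:

3.66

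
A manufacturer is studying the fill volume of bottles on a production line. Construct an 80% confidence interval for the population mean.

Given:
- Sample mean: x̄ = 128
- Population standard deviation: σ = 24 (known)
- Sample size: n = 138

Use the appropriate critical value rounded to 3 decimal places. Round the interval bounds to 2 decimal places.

The population standard deviation σ is known, so use a z-interval (standard normal critical value).

For 80% confidence, z* = 1.282 (from standard normal table)

Standard error: SE = σ/√n = 24/√138 = 2.043016

Margin of error: E = z* × SE = 1.282 × 2.043016 = 2.6191

Z-interval: x̄ ± E = 128 ± 2.6191 = (125.3809, 130.6191)

Rounded to 2 decimal places:

(125.38, 130.62)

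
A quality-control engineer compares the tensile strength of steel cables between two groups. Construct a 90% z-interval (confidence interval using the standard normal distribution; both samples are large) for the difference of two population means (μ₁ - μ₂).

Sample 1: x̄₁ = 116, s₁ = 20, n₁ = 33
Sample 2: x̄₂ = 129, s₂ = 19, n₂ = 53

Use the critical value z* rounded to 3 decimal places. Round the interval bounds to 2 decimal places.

Both samples are large (n₁ = 33 ≥ 30, n₂ = 53 ≥ 30), so a z-interval for the difference of means applies.

Point estimate: x̄₁ - x̄₂ = 116 - 129 = -13

Standard error: SE = √(s₁²/n₁ + s₂²/n₂)
= √(20²/33 + 19²/53)
= √(12.121212 + 6.811321)
= 4.351153

For 90% confidence, z* = 1.645 (from standard normal table)
Margin of error: E = z* × SE = 1.645 × 4.351153 = 7.1576

Z-interval: (x̄₁ - x̄₂) ± E = -13 ± 7.1576 = (-20.1576, -5.8424)

Rounded to 2 decimal places:

(-20.16, -5.84)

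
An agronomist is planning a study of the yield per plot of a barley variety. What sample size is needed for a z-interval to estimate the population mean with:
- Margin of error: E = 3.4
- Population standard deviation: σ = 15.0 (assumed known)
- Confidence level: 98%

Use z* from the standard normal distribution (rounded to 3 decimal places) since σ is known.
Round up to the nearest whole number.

Using z* since population σ is known (z-interval formula).

For 98% confidence, z* = 2.326 (from standard normal table)

Sample size formula for z-interval: n = (z*σ/E)²

n = (2.326 × 15.0 / 3.4)²
  = (10.261765)²
  = 105.3038

Round up to the nearest whole number: n = 106

106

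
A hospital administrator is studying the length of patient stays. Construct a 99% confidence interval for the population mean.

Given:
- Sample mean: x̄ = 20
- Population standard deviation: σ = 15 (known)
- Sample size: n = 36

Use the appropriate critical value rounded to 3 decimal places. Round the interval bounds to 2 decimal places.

The population standard deviation σ is known, so use a z-interval (standard normal critical value).

For 99% confidence, z* = 2.576 (from standard normal table)

Standard error: SE = σ/√n = 15/√36 = 2.500000

Margin of error: E = z* × SE = 2.576 × 2.500000 = 6.4400

Z-interval: x̄ ± E = 20 ± 6.4400 = (13.5600, 26.4400)

Rounded to 2 decimal places:

(13.56, 26.44)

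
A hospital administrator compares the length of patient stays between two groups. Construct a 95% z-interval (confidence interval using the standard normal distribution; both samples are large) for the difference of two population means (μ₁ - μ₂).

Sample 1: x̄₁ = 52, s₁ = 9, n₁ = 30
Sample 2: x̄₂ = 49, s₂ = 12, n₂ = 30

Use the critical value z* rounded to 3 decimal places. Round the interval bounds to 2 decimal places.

Both samples are large (n₁ = 30 ≥ 30, n₂ = 30 ≥ 30), so a z-interval for the difference of means applies.

Point estimate: x̄₁ - x̄₂ = 52 - 49 = 3

Standard error: SE = √(s₁²/n₁ + s₂²/n₂)
= √(9²/30 + 12²/30)
= √(2.700000 + 4.800000)
= 2.738613

For 95% confidence, z* = 1.96 (from standard normal table)
Margin of error: E = z* × SE = 1.96 × 2.738613 = 5.3677

Z-interval: (x̄₁ - x̄₂) ± E = 3 ± 5.3677 = (-2.3677, 8.3677)

Rounded to 2 decimal places:

(-2.37, 8.37)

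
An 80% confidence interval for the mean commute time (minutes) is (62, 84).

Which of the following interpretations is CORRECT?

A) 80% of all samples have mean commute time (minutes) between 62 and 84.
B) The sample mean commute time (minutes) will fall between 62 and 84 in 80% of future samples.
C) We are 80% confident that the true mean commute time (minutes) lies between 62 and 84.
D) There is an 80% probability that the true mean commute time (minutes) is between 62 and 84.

A confidence interval represents our confidence in the procedure, not a probability statement about the parameter.

Key concept: If we repeated this sampling process many times and computed an 80% CI each time, about 80% of those intervals would contain the true population parameter.

For this specific interval (62, 84):
- Midpoint (point estimate): 73
- Margin of error: 11

The correct interpretation is the one stating confidence that the true parameter lies in the interval — option C.

C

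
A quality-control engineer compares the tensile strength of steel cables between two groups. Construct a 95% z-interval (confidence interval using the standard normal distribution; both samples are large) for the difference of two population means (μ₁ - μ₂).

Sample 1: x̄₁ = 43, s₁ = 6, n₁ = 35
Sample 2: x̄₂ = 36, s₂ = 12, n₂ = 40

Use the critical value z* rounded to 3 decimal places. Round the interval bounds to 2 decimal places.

Both samples are large (n₁ = 35 ≥ 30, n₂ = 40 ≥ 30), so a z-interval for the difference of means applies.

Point estimate: x̄₁ - x̄₂ = 43 - 36 = 7

Standard error: SE = √(s₁²/n₁ + s₂²/n₂)
= √(6²/35 + 12²/40)
= √(1.028571 + 3.600000)
= 2.151411

For 95% confidence, z* = 1.96 (from standard normal table)
Margin of error: E = z* × SE = 1.96 × 2.151411 = 4.2168

Z-interval: (x̄₁ - x̄₂) ± E = 7 ± 4.2168 = (2.7832, 11.2168)

Rounded to 2 decimal places:

(2.78, 11.22)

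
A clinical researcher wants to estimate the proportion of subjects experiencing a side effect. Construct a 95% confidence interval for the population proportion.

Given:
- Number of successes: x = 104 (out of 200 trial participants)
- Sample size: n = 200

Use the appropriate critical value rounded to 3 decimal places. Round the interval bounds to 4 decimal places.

Sample proportion: p̂ = 104/200 = 0.520000

Check conditions for normal approximation:
  np̂ = 104 ≥ 10 ✓
  n(1-p̂) = 96 ≥ 10 ✓

The sample is large enough, so use a z-interval (normal approximation) for the proportion.

For 95% confidence, z* = 1.96 (from standard normal table)

Standard error: SE = √(p̂(1-p̂)/n) = √(0.520000×0.480000/200) = 0.03532704

Margin of error: E = z* × SE = 1.96 × 0.03532704 = 0.069241

Z-interval: p̂ ± E = 0.520000 ± 0.069241 = (0.450759, 0.589241)

Rounded to 4 decimal places:

(0.4508, 0.5892)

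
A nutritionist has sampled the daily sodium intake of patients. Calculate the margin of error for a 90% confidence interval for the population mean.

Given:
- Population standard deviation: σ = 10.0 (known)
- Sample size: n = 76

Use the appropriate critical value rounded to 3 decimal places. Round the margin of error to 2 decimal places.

The population standard deviation σ is known, so use the z-interval margin of error formula.

For 90% confidence, z* = 1.645 (from standard normal table)

Margin of error formula for z-interval: E = z* × σ/√n

E = 1.645 × 10.0/√76
  = 1.645 × 1.147079
  = 1.8869

Rounded to 2 decimal places:

1.89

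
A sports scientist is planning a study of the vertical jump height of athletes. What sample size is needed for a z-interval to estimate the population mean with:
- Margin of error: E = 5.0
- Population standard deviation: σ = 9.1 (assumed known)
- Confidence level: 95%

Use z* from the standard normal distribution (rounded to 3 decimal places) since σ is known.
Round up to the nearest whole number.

Using z* since population σ is known (z-interval formula).

For 95% confidence, z* = 1.96 (from standard normal table)

Sample size formula for z-interval: n = (z*σ/E)²

n = (1.96 × 9.1 / 5.0)²
  = (3.567200)²
  = 12.7249

Round up to the nearest whole number: n = 13

13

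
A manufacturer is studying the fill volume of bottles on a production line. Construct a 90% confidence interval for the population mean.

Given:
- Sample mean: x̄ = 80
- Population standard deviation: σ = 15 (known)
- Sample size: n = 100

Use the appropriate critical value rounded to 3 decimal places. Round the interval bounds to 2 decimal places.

The population standard deviation σ is known, so use a z-interval (standard normal critical value).

For 90% confidence, z* = 1.645 (from standard normal table)

Standard error: SE = σ/√n = 15/√100 = 1.500000

Margin of error: E = z* × SE = 1.645 × 1.500000 = 2.4675

Z-interval: x̄ ± E = 80 ± 2.4675 = (77.5325, 82.4675)

Rounded to 2 decimal places:

(77.53, 82.47)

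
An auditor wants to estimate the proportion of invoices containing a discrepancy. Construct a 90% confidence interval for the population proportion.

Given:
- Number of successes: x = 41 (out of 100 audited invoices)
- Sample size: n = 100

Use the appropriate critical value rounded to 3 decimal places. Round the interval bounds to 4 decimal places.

Sample proportion: p̂ = 41/100 = 0.410000

Check conditions for normal approximation:
  np̂ = 41 ≥ 10 ✓
  n(1-p̂) = 59 ≥ 10 ✓

The sample is large enough, so use a z-interval (normal approximation) for the proportion.

For 90% confidence, z* = 1.645 (from standard normal table)

Standard error: SE = √(p̂(1-p̂)/n) = √(0.410000×0.590000/100) = 0.04918333

Margin of error: E = z* × SE = 1.645 × 0.04918333 = 0.080907

Z-interval: p̂ ± E = 0.410000 ± 0.080907 = (0.329093, 0.490907)

Rounded to 4 decimal places:

(0.3291, 0.4909)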